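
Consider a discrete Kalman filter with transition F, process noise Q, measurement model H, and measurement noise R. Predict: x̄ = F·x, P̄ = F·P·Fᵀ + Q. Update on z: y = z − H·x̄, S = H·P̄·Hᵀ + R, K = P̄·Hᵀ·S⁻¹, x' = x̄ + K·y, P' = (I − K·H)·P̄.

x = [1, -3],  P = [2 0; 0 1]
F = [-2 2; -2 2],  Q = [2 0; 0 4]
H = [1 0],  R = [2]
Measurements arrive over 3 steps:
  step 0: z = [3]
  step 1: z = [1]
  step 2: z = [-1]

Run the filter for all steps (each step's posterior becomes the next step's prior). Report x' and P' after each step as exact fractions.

step 0: x̄ = F·x = [-8, -8]
step 0: P̄ = F·P·Fᵀ + Q = [14 12; 12 16]
step 0: y = z − H·x̄ = [11]
step 0: S = H·P̄·Hᵀ + R = [16]
step 0: K = P̄·Hᵀ·S⁻¹ = [7/8; 3/4]
step 0: x' = x̄ + K·y = [13/8, 1/4]
step 0: P' = (I − K·H)·P̄ = [7/4 3/2; 3/2 7]
step 1: x̄ = F·x = [-11/4, -11/4]
step 1: P̄ = F·P·Fᵀ + Q = [25 23; 23 27]
step 1: y = z − H·x̄ = [15/4]
step 1: S = H·P̄·Hᵀ + R = [27]
step 1: K = P̄·Hᵀ·S⁻¹ = [25/27; 23/27]
step 1: x' = x̄ + K·y = [13/18, 4/9]
step 1: P' = (I − K·H)·P̄ = [50/27 46/27; 46/27 200/27]
step 2: x̄ = F·x = [-5/9, -5/9]
step 2: P̄ = F·P·Fᵀ + Q = [686/27 632/27; 632/27 740/27]
step 2: y = z − H·x̄ = [-4/9]
step 2: S = H·P̄·Hᵀ + R = [740/27]
step 2: K = P̄·Hᵀ·S⁻¹ = [343/370; 158/185]
step 2: x' = x̄ + K·y = [-179/185, -173/185]
step 2: P' = (I − K·H)·P̄ = [343/185 316/185; 316/185 1372/185]

step 0: x' = [13/8, 1/4], P' = [7/4 3/2; 3/2 7]
step 1: x' = [13/18, 4/9], P' = [50/27 46/27; 46/27 200/27]
step 2: x' = [-179/185, -173/185], P' = [343/185 316/185; 316/185 1372/185]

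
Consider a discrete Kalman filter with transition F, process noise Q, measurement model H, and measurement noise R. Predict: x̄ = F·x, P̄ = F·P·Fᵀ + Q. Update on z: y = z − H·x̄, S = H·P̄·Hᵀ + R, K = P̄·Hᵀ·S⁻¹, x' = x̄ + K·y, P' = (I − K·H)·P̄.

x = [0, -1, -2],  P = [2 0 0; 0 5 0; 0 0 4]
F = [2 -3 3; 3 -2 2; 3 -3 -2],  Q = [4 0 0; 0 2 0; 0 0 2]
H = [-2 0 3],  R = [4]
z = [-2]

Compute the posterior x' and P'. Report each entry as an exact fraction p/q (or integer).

x' = [396/709, -374/709, -170/709]
P' = [58368/709 43662/709 38796/709; 43662/709 38408/709 29060/709; 38796/709 29060/709 26100/709]

x̄ = F·x = [-3, -2, 7]
P̄ = F·P·Fᵀ + Q = [93 66 33; 66 56 32; 33 32 81]
y = z − H·x̄ = [-29]
S = H·P̄·Hᵀ + R = [709]
K = P̄·Hᵀ·S⁻¹ = [-87/709; -36/709; 177/709]
x' = x̄ + K·y = [396/709, -374/709, -170/709]
P' = (I − K·H)·P̄ = [58368/709 43662/709 38796/709; 43662/709 38408/709 29060/709; 38796/709 29060/709 26100/709]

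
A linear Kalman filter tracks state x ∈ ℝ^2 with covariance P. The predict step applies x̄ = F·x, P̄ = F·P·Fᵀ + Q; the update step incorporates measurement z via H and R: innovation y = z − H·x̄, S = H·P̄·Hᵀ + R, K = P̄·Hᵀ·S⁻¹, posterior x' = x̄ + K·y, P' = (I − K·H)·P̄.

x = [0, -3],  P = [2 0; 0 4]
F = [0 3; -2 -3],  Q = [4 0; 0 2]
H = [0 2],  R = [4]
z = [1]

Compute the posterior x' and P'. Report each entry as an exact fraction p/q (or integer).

x' = [-117/47, 32/47]
P' = [584/47 -36/47; -36/47 46/47]

x̄ = F·x = [-9, 9]
P̄ = F·P·Fᵀ + Q = [40 -36; -36 46]
y = z − H·x̄ = [-17]
S = H·P̄·Hᵀ + R = [188]
K = P̄·Hᵀ·S⁻¹ = [-18/47; 23/47]
x' = x̄ + K·y = [-117/47, 32/47]
P' = (I − K·H)·P̄ = [584/47 -36/47; -36/47 46/47]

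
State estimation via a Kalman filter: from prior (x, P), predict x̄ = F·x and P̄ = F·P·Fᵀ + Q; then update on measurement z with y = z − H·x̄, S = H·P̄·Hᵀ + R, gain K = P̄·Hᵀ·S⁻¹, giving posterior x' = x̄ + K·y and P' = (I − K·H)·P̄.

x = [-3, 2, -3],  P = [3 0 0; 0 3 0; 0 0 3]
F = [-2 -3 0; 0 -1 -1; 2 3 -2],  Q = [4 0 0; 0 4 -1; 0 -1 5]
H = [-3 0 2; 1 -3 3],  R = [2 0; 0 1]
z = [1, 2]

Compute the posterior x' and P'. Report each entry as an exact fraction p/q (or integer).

x̄ = F·x = [0, 1, 6]
P̄ = F·P·Fᵀ + Q = [43 9 -39; 9 10 -4; -39 -4 56]
y = z − H·x̄ = [-11, -13]
S = H·P̄·Hᵀ + R = [1081 585; 585 422]
K = P̄·Hᵀ·S⁻¹ = [-28269/113957 11914/113957; 4535/113957 -15198/113957; 14153/113957 18456/113957]
x' = x̄ + K·y = [156077/113957, 261646/113957, 288131/113957]
P' = (I − K·H)·P̄ = [251782/113957 429360/113957 349404/113957; 429360/113957 796761/113957 648575/113957; 349404/113957 648575/113957 538259/113957]

x' = [156077/113957, 261646/113957, 288131/113957]
P' = [251782/113957 429360/113957 349404/113957; 429360/113957 796761/113957 648575/113957; 349404/113957 648575/113957 538259/113957]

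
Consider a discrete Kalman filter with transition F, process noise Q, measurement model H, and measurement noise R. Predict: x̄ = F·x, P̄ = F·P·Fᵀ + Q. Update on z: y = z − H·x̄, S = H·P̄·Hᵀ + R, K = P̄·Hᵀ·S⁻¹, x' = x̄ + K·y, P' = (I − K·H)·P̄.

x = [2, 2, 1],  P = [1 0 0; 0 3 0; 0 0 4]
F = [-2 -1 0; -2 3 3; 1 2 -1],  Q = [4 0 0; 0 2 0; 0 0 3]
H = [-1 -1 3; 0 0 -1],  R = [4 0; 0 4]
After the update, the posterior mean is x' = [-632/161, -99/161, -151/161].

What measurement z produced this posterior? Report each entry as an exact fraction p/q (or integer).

z = [2, 3]

x̄ = F·x = [-6, 5, 5]
P̄ = F·P·Fᵀ + Q = [11 -5 -8; -5 69 4; -8 4 20]
S = H·P̄·Hᵀ + R = [278 -64; -64 24]
K = P̄·Hᵀ·S⁻¹ = [-13/161 19/161; -94/161 -555/322; 16/161 -183/322]
x' − x̄ = [334/161, -904/161, -956/161] = K·y
y = (KᵀK)⁻¹·Kᵀ·(x' − x̄) = [-14, 8]
z = y + H·x̄ = [-14, 8] + [16, -5] = [2, 3]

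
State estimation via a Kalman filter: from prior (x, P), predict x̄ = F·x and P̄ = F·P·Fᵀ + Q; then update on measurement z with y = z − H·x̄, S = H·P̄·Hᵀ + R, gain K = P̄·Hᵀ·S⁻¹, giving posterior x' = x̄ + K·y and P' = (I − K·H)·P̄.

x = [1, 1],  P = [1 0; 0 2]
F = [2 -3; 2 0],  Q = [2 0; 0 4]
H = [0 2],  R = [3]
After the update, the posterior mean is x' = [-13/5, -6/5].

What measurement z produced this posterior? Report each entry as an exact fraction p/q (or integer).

x̄ = F·x = [-1, 2]
P̄ = F·P·Fᵀ + Q = [24 4; 4 8]
S = H·P̄·Hᵀ + R = [35]
K = P̄·Hᵀ·S⁻¹ = [8/35; 16/35]
x' − x̄ = [-8/5, -16/5] = K·y
y = (KᵀK)⁻¹·Kᵀ·(x' − x̄) = [-7]
z = y + H·x̄ = [-7] + [4] = [-3]

z = [-3]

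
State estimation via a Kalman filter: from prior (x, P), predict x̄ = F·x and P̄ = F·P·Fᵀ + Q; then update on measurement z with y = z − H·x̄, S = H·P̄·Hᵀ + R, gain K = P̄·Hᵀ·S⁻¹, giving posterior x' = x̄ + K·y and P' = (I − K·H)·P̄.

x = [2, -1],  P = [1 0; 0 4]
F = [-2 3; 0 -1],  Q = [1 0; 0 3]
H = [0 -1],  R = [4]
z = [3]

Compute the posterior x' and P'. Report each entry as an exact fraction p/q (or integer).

x̄ = F·x = [-7, 1]
P̄ = F·P·Fᵀ + Q = [41 -12; -12 7]
y = z − H·x̄ = [4]
S = H·P̄·Hᵀ + R = [11]
K = P̄·Hᵀ·S⁻¹ = [12/11; -7/11]
x' = x̄ + K·y = [-29/11, -17/11]
P' = (I − K·H)·P̄ = [307/11 -48/11; -48/11 28/11]

x' = [-29/11, -17/11]
P' = [307/11 -48/11; -48/11 28/11]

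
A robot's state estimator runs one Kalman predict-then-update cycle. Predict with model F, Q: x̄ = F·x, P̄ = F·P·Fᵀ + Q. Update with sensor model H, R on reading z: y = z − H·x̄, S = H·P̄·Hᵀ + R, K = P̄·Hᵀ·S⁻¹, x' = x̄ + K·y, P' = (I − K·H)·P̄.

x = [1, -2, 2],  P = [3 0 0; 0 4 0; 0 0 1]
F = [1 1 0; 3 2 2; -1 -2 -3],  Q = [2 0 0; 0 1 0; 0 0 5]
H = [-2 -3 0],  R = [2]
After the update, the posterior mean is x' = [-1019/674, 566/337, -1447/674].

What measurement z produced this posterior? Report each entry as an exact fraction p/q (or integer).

z = [-2]

x̄ = F·x = [-1, 3, -3]
P̄ = F·P·Fᵀ + Q = [9 17 -11; 17 48 -31; -11 -31 33]
S = H·P̄·Hᵀ + R = [674]
K = P̄·Hᵀ·S⁻¹ = [-69/674; -89/337; 115/674]
x' − x̄ = [-345/674, -445/337, 575/674] = K·y
y = (KᵀK)⁻¹·Kᵀ·(x' − x̄) = [5]
z = y + H·x̄ = [5] + [-7] = [-2]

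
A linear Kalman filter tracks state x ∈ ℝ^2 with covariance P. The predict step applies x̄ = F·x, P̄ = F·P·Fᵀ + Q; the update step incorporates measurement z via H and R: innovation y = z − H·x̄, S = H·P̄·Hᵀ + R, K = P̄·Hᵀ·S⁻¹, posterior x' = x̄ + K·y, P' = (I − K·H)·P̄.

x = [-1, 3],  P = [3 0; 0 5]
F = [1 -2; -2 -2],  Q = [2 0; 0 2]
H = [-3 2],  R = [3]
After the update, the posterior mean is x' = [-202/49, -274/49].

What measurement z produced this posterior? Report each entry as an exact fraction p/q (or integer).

x̄ = F·x = [-7, -4]
P̄ = F·P·Fᵀ + Q = [25 14; 14 34]
S = H·P̄·Hᵀ + R = [196]
K = P̄·Hᵀ·S⁻¹ = [-47/196; 13/98]
x' − x̄ = [141/49, -78/49] = K·y
y = (KᵀK)⁻¹·Kᵀ·(x' − x̄) = [-12]
z = y + H·x̄ = [-12] + [13] = [1]

z = [1]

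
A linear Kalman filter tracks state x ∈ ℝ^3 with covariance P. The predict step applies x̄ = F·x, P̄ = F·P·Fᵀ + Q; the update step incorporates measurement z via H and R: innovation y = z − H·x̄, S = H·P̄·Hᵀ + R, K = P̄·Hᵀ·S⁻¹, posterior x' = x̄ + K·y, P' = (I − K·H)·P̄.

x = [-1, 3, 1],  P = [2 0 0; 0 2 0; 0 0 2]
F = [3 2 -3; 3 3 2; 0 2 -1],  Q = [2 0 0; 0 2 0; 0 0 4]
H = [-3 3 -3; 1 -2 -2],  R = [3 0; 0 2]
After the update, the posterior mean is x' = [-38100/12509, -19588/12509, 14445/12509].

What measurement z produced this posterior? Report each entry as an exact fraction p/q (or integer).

x̄ = F·x = [0, 8, 5]
P̄ = F·P·Fᵀ + Q = [46 18 14; 18 46 8; 14 8 14]
S = H·P̄·Hᵀ + R = [741 -126; -126 224]
K = P̄·Hᵀ·S⁻¹ = [-363/1787 -4869/25018; 25/1787 -9855/25018; -205/1787 -4965/25018]
x' − x̄ = [-38100/12509, -119660/12509, -48100/12509] = K·y
y = (KᵀK)⁻¹·Kᵀ·(x' − x̄) = [-8, 24]
z = y + H·x̄ = [-8, 24] + [9, -26] = [1, -2]

z = [1, -2]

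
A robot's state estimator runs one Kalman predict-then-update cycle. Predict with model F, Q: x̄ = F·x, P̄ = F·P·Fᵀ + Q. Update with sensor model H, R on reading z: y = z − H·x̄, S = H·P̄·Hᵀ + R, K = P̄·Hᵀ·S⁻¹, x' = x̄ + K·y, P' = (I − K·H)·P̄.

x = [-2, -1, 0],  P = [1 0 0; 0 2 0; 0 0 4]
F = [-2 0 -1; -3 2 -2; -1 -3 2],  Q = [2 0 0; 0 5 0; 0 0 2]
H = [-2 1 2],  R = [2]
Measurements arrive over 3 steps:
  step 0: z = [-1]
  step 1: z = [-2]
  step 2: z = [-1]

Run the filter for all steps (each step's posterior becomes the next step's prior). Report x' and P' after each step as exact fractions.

step 0: x' = [101/20, 19/3, 173/120], P' = [73/10 8 63/20; 8 74/3 -14/3; 63/20 -14/3 719/120]
step 1: x' = [-955005/85076, -560119/42538, -120669/21269], P' = [4224275/85076 2492177/42538 433322/21269; 2492177/42538 1874297/21269 301604/21269; 433322/21269 301604/21269 297090/21269]
step 2: x' = [2211962233/132553007, 2670117489/132553007, 814217314/132553007], P' = [24077716152/132553007 29204785984/132553007 9511245446/132553007; 29204785984/132553007 37960694970/132553007 10219865636/132553007; 9511245446/132553007 10219865636/132553007 4505712773/132553007]

step 0: x̄ = F·x = [4, 4, 5]
step 0: P̄ = F·P·Fᵀ + Q = [10 14 -6; 14 38 -25; -6 -25 37]
step 0: y = z − H·x̄ = [-7]
step 0: S = H·P̄·Hᵀ + R = [120]
step 0: K = P̄·Hᵀ·S⁻¹ = [-3/20; -1/3; 61/120]
step 0: x' = x̄ + K·y = [101/20, 19/3, 173/120]
step 0: P' = (I − K·H)·P̄ = [73/10 8 63/20; 8 74/3 -14/3; 63/20 -14/3 719/120]
step 1: x̄ = F·x = [-277/24, -161/30, -127/6]
step 1: P̄ = F·P·Fᵀ + Q = [1195/24 331/6 163/6; 331/6 2587/15 -460/3; 163/6 -460/3 1040/3]
step 1: y = z − H·x̄ = [1357/60]
step 1: S = H·P̄·Hᵀ + R = [21269/30]
step 1: K = P̄·Hᵀ·S⁻¹ = [595/42538; -7336/21269; 14570/21269]
step 1: x' = x̄ + K·y = [-955005/85076, -560119/42538, -120669/21269]
step 1: P' = (I − K·H)·P̄ = [4224275/85076 2492177/42538 433322/21269; 2492177/42538 1874297/21269 301604/21269; 433322/21269 301604/21269 297090/21269]
step 2: x̄ = F·x = [1196343/42538, 1589891/85076, 3350367/85076]
step 2: P̄ = F·P·Fᵀ + Q = [6297191/21269 8752569/42538 17198669/42538; 8752569/42538 24521927/85076 2957743/85076; 17198669/42538 2957743/85076 85118539/85076]
step 2: y = z − H·x̄ = [-3590329/85076]
step 2: S = H·P̄·Hᵀ + R = [132553007/85076]
step 2: K = P̄·Hᵀ·S⁻¹ = [35922286/132553007; -4572863/132553007; 104400145/132553007]
step 2: x' = x̄ + K·y = [2211962233/132553007, 2670117489/132553007, 814217314/132553007]
step 2: P' = (I − K·H)·P̄ = [24077716152/132553007 29204785984/132553007 9511245446/132553007; 29204785984/132553007 37960694970/132553007 10219865636/132553007; 9511245446/132553007 10219865636/132553007 4505712773/132553007]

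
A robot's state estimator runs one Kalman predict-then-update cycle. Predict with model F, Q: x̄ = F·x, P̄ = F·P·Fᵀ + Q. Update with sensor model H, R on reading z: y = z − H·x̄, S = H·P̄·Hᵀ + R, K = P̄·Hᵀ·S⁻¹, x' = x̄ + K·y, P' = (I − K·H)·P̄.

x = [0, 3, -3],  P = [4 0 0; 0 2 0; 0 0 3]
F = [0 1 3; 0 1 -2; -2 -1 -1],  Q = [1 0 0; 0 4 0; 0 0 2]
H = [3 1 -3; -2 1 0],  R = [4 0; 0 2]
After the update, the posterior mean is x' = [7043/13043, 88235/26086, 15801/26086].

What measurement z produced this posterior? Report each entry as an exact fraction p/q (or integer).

x̄ = F·x = [-6, 9, 0]
P̄ = F·P·Fᵀ + Q = [30 -16 -11; -16 18 4; -11 4 23]
S = H·P̄·Hᵀ + R = [577 -256; -256 204]
K = P̄·Hᵀ·S⁻¹ = [593/13043 -4115/13043; 1058/13043 9049/26086; -3334/13043 -5043/26086]
x' − x̄ = [85301/13043, -146539/26086, 15801/26086] = K·y
y = (KᵀK)⁻¹·Kᵀ·(x' − x̄) = [12, -19]
z = y + H·x̄ = [12, -19] + [-9, 21] = [3, 2]

z = [3, 2]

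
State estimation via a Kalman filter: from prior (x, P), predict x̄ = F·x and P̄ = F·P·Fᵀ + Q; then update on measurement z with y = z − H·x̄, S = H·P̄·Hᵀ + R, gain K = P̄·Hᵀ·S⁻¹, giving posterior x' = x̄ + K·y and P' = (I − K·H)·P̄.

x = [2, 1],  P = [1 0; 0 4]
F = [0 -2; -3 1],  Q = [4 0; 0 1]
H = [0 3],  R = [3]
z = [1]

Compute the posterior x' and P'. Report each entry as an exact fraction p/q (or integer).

x̄ = F·x = [-2, -5]
P̄ = F·P·Fᵀ + Q = [20 -8; -8 14]
y = z − H·x̄ = [16]
S = H·P̄·Hᵀ + R = [129]
K = P̄·Hᵀ·S⁻¹ = [-8/43; 14/43]
x' = x̄ + K·y = [-214/43, 9/43]
P' = (I − K·H)·P̄ = [668/43 -8/43; -8/43 14/43]

x' = [-214/43, 9/43]
P' = [668/43 -8/43; -8/43 14/43]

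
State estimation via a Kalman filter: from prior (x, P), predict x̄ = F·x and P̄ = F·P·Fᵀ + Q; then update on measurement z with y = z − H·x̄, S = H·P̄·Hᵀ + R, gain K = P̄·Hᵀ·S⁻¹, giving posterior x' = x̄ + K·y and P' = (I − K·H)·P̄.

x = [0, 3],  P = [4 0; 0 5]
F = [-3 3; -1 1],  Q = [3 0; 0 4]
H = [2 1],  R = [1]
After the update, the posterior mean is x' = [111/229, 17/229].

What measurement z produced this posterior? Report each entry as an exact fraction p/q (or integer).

x̄ = F·x = [9, 3]
P̄ = F·P·Fᵀ + Q = [84 27; 27 13]
S = H·P̄·Hᵀ + R = [458]
K = P̄·Hᵀ·S⁻¹ = [195/458; 67/458]
x' − x̄ = [-1950/229, -670/229] = K·y
y = (KᵀK)⁻¹·Kᵀ·(x' − x̄) = [-20]
z = y + H·x̄ = [-20] + [21] = [1]

z = [1]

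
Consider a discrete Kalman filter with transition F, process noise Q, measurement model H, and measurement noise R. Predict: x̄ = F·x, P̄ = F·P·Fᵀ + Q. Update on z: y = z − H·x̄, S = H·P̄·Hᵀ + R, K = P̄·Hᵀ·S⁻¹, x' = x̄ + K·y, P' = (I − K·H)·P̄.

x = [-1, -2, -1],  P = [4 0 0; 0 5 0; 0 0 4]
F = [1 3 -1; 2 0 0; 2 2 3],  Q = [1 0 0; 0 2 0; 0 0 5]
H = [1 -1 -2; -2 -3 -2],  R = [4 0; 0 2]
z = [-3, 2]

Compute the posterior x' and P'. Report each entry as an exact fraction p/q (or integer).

x̄ = F·x = [-6, -2, -9]
P̄ = F·P·Fᵀ + Q = [54 8 26; 8 18 16; 26 16 77]
y = z − H·x̄ = [-17, -34]
S = H·P̄·Hᵀ + R = [328 426; 426 1184]
K = P̄·Hᵀ·S⁻¹ = [17820/51719 -14449/51719; -1569/51719 -3891/51719; -15573/51719 -5492/51719]
x' = x̄ + K·y = [-121988/51719, 55529/51719, -14002/51719]
P' = (I − K·H)·P̄ = [241130/51719 -311606/51719 240728/51719; -311606/51719 468162/51719 -386746/51719; 240728/51719 -386746/51719 344883/51719]

x' = [-121988/51719, 55529/51719, -14002/51719]
P' = [241130/51719 -311606/51719 240728/51719; -311606/51719 468162/51719 -386746/51719; 240728/51719 -386746/51719 344883/51719]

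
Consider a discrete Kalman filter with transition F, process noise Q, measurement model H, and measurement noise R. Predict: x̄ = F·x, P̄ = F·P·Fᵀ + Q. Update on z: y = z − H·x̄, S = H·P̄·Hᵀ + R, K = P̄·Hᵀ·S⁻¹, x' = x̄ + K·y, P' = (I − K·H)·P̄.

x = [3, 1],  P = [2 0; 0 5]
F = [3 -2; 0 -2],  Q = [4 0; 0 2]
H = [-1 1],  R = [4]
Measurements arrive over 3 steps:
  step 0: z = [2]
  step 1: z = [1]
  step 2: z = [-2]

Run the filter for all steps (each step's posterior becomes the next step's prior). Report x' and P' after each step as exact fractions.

step 0: x̄ = F·x = [7, -2]
step 0: P̄ = F·P·Fᵀ + Q = [42 20; 20 22]
step 0: y = z − H·x̄ = [11]
step 0: S = H·P̄·Hᵀ + R = [28]
step 0: K = P̄·Hᵀ·S⁻¹ = [-11/14; 1/14]
step 0: x' = x̄ + K·y = [-23/14, -17/14]
step 0: P' = (I − K·H)·P̄ = [173/7 151/7; 151/7 153/7]
step 1: x̄ = F·x = [-5/2, 17/7]
step 1: P̄ = F·P·Fᵀ + Q = [55 -42; -42 626/7]
step 1: y = z − H·x̄ = [-55/14]
step 1: S = H·P̄·Hᵀ + R = [1627/7]
step 1: K = P̄·Hᵀ·S⁻¹ = [-679/1627; 920/1627]
step 1: x' = x̄ + K·y = [-1400/1627, 337/1627]
step 1: P' = (I − K·H)·P̄ = [23622/1627 20906/1627; 20906/1627 24586/1627]
step 2: x̄ = F·x = [-4874/1627, -674/1627]
step 2: P̄ = F·P·Fᵀ + Q = [66578/1627 -27092/1627; -27092/1627 101598/1627]
step 2: y = z − H·x̄ = [-7454/1627]
step 2: S = H·P̄·Hᵀ + R = [228868/1627]
step 2: K = P̄·Hᵀ·S⁻¹ = [-1615/3946; 64345/114434]
step 2: x' = x̄ + K·y = [-2211/1973, -171099/57217]
step 2: P' = (I − K·H)·P̄ = [34247/1973 31017/1973; 31017/1973 1028183/57217]

step 0: x' = [-23/14, -17/14], P' = [173/7 151/7; 151/7 153/7]
step 1: x' = [-1400/1627, 337/1627], P' = [23622/1627 20906/1627; 20906/1627 24586/1627]
step 2: x' = [-2211/1973, -171099/57217], P' = [34247/1973 31017/1973; 31017/1973 1028183/57217]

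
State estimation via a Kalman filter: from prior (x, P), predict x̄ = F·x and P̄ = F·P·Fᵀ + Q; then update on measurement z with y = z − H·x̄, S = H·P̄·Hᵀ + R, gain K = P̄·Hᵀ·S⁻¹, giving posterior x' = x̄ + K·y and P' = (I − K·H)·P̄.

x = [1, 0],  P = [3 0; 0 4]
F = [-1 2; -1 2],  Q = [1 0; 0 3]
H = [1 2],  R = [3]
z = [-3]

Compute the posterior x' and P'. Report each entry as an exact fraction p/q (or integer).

x̄ = F·x = [-1, -1]
P̄ = F·P·Fᵀ + Q = [20 19; 19 22]
y = z − H·x̄ = [0]
S = H·P̄·Hᵀ + R = [187]
K = P̄·Hᵀ·S⁻¹ = [58/187; 63/187]
x' = x̄ + K·y = [-1, -1]
P' = (I − K·H)·P̄ = [376/187 -101/187; -101/187 145/187]

x' = [-1, -1]
P' = [376/187 -101/187; -101/187 145/187]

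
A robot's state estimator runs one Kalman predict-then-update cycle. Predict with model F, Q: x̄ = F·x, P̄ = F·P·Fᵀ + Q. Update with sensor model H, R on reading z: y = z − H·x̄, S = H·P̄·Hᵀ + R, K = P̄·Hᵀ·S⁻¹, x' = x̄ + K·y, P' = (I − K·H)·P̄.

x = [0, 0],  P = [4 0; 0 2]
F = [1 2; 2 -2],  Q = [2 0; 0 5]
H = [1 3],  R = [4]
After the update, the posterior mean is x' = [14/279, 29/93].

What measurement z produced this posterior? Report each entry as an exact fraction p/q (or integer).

z = [1]

x̄ = F·x = [0, 0]
P̄ = F·P·Fᵀ + Q = [14 0; 0 29]
S = H·P̄·Hᵀ + R = [279]
K = P̄·Hᵀ·S⁻¹ = [14/279; 29/93]
x' − x̄ = [14/279, 29/93] = K·y
y = (KᵀK)⁻¹·Kᵀ·(x' − x̄) = [1]
z = y + H·x̄ = [1] + [0] = [1]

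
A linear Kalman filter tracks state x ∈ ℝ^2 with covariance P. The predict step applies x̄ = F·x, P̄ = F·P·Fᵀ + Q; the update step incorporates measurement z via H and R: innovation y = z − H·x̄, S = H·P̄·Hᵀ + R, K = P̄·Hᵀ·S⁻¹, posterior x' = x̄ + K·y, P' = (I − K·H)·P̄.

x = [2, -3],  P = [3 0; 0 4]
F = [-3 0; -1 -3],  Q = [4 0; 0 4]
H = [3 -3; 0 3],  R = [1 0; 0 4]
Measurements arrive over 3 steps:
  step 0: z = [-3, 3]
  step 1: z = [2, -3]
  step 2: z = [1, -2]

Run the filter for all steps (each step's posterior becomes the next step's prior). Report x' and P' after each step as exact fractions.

step 0: x' = [-5424/103819, 101251/103819], P' = [56464/103819 45108/103819; 45108/103819 45244/103819]
step 1: x' = [-50754234/153484087, -157015377/153484087], P' = [80086192/153484087 63905556/153484087; 63905556/153484087 64479776/153484087]
step 2: x' = [-46707851985/220342938376, -117217994145/220342938376], P' = [28695406369/55085734594 22893234825/55085734594; 22893234825/55085734594 23103826145/55085734594]

step 0: x̄ = F·x = [-6, 7]
step 0: P̄ = F·P·Fᵀ + Q = [31 9; 9 43]
step 0: y = z − H·x̄ = [36, -18]
step 0: S = H·P̄·Hᵀ + R = [505 -306; -306 391]
step 0: K = P̄·Hᵀ·S⁻¹ = [2004/6107 33831/103819; -24/6107 33933/103819]
step 0: x' = x̄ + K·y = [-5424/103819, 101251/103819]
step 0: P' = (I − K·H)·P̄ = [56464/103819 45108/103819; 45108/103819 45244/103819]
step 1: x̄ = F·x = [16272/103819, -298329/103819]
step 1: P̄ = F·P·Fᵀ + Q = [923452/103819 575364/103819; 575364/103819 1149584/103819]
step 1: y = z − H·x̄ = [-736165/103819, 583530/103819]
step 1: S = H·P̄·Hᵀ + R = [8404591/103819 -5167980/103819; -5167980/103819 10761532/103819]
step 1: K = P̄·Hᵀ·S⁻¹ = [48541908/153484087 47929167/153484087; -1722660/153484087 48359832/153484087]
step 1: x' = x̄ + K·y = [-50754234/153484087, -157015377/153484087]
step 1: P' = (I − K·H)·P̄ = [80086192/153484087 63905556/153484087; 63905556/153484087 64479776/153484087]
step 2: x̄ = F·x = [152262702/153484087, 521800365/153484087]
step 2: P̄ = F·P·Fᵀ + Q = [1334712076/153484087 815408580/153484087; 815408580/153484087 1657773860/153484087]
step 2: y = z − H·x̄ = [1262097076/153484087, -1872369269/153484087]
step 2: S = H·P̄·Hᵀ + R = [12408503071/153484087 -7581287520/153484087; -7581287520/153484087 15533901088/153484087]
step 2: K = P̄·Hᵀ·S⁻¹ = [8703257316/27542867297 68679704475/220342938376; -315886980/27542867297 69311478435/220342938376]
step 2: x' = x̄ + K·y = [-46707851985/220342938376, -117217994145/220342938376]
step 2: P' = (I − K·H)·P̄ = [28695406369/55085734594 22893234825/55085734594; 22893234825/55085734594 23103826145/55085734594]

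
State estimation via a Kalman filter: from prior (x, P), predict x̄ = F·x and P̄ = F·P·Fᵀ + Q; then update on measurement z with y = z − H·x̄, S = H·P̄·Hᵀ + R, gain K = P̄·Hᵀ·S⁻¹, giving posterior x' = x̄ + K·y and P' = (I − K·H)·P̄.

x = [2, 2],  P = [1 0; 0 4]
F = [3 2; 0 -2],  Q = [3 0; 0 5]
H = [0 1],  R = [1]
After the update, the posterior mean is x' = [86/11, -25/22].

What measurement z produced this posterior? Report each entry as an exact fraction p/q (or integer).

z = [-1]

x̄ = F·x = [10, -4]
P̄ = F·P·Fᵀ + Q = [28 -16; -16 21]
S = H·P̄·Hᵀ + R = [22]
K = P̄·Hᵀ·S⁻¹ = [-8/11; 21/22]
x' − x̄ = [-24/11, 63/22] = K·y
y = (KᵀK)⁻¹·Kᵀ·(x' − x̄) = [3]
z = y + H·x̄ = [3] + [-4] = [-1]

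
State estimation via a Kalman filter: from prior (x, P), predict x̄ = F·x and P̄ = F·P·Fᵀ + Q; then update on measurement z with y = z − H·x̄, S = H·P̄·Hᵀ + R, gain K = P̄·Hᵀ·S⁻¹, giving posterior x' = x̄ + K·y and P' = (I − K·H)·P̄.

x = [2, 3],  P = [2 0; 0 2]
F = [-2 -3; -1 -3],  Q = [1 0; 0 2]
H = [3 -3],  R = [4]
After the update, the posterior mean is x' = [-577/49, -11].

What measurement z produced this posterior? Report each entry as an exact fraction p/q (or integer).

x̄ = F·x = [-13, -11]
P̄ = F·P·Fᵀ + Q = [27 22; 22 22]
S = H·P̄·Hᵀ + R = [49]
K = P̄·Hᵀ·S⁻¹ = [15/49; 0]
x' − x̄ = [60/49, 0] = K·y
y = (KᵀK)⁻¹·Kᵀ·(x' − x̄) = [4]
z = y + H·x̄ = [4] + [-6] = [-2]

z = [-2]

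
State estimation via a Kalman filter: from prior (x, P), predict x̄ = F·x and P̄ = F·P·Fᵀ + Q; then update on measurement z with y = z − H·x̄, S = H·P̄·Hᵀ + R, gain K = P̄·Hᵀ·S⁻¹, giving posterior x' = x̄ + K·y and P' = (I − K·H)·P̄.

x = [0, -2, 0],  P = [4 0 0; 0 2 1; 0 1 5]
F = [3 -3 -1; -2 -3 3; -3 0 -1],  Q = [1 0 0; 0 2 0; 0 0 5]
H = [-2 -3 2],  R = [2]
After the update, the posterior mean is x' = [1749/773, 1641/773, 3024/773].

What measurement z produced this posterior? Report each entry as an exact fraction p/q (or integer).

x̄ = F·x = [6, 6, 0]
P̄ = F·P·Fᵀ + Q = [66 -27 -28; -27 63 12; -28 12 46]
S = H·P̄·Hᵀ + R = [773]
K = P̄·Hᵀ·S⁻¹ = [-107/773; -111/773; 112/773]
x' − x̄ = [-2889/773, -2997/773, 3024/773] = K·y
y = (KᵀK)⁻¹·Kᵀ·(x' − x̄) = [27]
z = y + H·x̄ = [27] + [-30] = [-3]

z = [-3]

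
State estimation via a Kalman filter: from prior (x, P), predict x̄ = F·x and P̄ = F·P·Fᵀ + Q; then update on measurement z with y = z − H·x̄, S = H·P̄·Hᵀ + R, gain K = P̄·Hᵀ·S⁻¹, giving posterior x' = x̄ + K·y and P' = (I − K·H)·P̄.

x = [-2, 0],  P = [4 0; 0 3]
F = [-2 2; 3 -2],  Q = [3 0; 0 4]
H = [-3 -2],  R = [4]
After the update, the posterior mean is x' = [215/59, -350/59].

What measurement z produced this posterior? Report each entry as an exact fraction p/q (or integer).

x̄ = F·x = [4, -6]
P̄ = F·P·Fᵀ + Q = [31 -36; -36 52]
S = H·P̄·Hᵀ + R = [59]
K = P̄·Hᵀ·S⁻¹ = [-21/59; 4/59]
x' − x̄ = [-21/59, 4/59] = K·y
y = (KᵀK)⁻¹·Kᵀ·(x' − x̄) = [1]
z = y + H·x̄ = [1] + [0] = [1]

z = [1]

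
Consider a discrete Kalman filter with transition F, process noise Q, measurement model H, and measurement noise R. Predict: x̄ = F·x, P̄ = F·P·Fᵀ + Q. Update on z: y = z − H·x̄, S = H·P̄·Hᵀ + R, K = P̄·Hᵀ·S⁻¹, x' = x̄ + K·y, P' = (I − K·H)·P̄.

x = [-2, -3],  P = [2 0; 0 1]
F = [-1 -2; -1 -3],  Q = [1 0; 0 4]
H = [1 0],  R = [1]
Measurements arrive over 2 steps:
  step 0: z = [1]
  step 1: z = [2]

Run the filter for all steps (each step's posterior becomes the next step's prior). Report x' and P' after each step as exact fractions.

step 0: x' = [15/8, 4], P' = [7/8 1; 1 7]
step 1: x' = [463/279, 677/279], P' = [271/279 383/279; 383/279 2275/279]

step 0: x̄ = F·x = [8, 11]
step 0: P̄ = F·P·Fᵀ + Q = [7 8; 8 15]
step 0: y = z − H·x̄ = [-7]
step 0: S = H·P̄·Hᵀ + R = [8]
step 0: K = P̄·Hᵀ·S⁻¹ = [7/8; 1]
step 0: x' = x̄ + K·y = [15/8, 4]
step 0: P' = (I − K·H)·P̄ = [7/8 1; 1 7]
step 1: x̄ = F·x = [-79/8, -111/8]
step 1: P̄ = F·P·Fᵀ + Q = [271/8 383/8; 383/8 591/8]
step 1: y = z − H·x̄ = [95/8]
step 1: S = H·P̄·Hᵀ + R = [279/8]
step 1: K = P̄·Hᵀ·S⁻¹ = [271/279; 383/279]
step 1: x' = x̄ + K·y = [463/279, 677/279]
step 1: P' = (I − K·H)·P̄ = [271/279 383/279; 383/279 2275/279]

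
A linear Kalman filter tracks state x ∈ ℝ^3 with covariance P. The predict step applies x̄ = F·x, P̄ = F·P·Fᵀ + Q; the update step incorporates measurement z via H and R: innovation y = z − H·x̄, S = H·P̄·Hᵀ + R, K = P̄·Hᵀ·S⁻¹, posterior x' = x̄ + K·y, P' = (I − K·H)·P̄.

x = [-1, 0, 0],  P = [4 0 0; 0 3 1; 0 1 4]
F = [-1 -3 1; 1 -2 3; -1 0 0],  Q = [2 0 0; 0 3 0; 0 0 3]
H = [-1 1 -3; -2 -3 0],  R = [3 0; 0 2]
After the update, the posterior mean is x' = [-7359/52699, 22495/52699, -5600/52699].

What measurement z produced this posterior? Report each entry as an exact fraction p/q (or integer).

x̄ = F·x = [1, -1, 1]
P̄ = F·P·Fᵀ + Q = [31 15 4; 15 43 -4; 4 -4 7]
S = H·P̄·Hᵀ + R = [158 -64; -64 693]
K = P̄·Hᵀ·S⁻¹ = [-13126/52699 -9349/52699; 8772/52699 -11281/52699; -19841/105398 -612/52699]
x' − x̄ = [-60058/52699, 75194/52699, -58299/52699] = K·y
y = (KᵀK)⁻¹·Kᵀ·(x' − x̄) = [6, -2]
z = y + H·x̄ = [6, -2] + [-5, 1] = [1, -1]

z = [1, -1]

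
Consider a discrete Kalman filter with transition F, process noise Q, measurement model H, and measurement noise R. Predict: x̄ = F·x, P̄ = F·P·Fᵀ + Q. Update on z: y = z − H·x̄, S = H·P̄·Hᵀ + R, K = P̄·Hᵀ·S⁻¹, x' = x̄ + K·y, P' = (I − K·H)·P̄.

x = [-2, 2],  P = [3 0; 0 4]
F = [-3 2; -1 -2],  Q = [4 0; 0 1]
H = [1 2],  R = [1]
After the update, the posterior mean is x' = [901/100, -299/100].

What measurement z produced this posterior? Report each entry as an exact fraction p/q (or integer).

z = [3]

x̄ = F·x = [10, -2]
P̄ = F·P·Fᵀ + Q = [47 -7; -7 20]
S = H·P̄·Hᵀ + R = [100]
K = P̄·Hᵀ·S⁻¹ = [33/100; 33/100]
x' − x̄ = [-99/100, -99/100] = K·y
y = (KᵀK)⁻¹·Kᵀ·(x' − x̄) = [-3]
z = y + H·x̄ = [-3] + [6] = [3]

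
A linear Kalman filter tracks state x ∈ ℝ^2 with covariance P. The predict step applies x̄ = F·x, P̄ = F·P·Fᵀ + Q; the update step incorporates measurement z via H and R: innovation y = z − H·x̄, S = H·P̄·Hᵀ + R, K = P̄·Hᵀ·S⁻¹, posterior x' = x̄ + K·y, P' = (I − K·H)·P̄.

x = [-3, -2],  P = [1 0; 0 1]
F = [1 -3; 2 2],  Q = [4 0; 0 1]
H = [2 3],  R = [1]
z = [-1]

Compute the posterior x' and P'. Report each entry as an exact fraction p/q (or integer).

x̄ = F·x = [3, -10]
P̄ = F·P·Fᵀ + Q = [14 -4; -4 9]
y = z − H·x̄ = [23]
S = H·P̄·Hᵀ + R = [90]
K = P̄·Hᵀ·S⁻¹ = [8/45; 19/90]
x' = x̄ + K·y = [319/45, -463/90]
P' = (I − K·H)·P̄ = [502/45 -332/45; -332/45 449/90]

x' = [319/45, -463/90]
P' = [502/45 -332/45; -332/45 449/90]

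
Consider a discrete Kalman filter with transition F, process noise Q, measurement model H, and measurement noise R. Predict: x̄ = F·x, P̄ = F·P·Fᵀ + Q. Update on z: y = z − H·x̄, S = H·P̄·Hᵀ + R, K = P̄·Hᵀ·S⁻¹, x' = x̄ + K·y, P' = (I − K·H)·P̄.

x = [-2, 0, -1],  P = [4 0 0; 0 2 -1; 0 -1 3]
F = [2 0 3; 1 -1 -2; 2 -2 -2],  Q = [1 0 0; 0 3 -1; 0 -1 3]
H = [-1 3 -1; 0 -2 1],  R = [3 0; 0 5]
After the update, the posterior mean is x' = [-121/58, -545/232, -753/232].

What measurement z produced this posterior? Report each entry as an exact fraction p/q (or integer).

x̄ = F·x = [-7, 0, -2]
P̄ = F·P·Fᵀ + Q = [44 -7 4; -7 17 17; 4 17 31]
S = H·P̄·Hᵀ + R = [179 -66; -66 36]
K = P̄·Hᵀ·S⁻¹ = [-18/29 -37/58; 59/348 -337/2088; 21/116 173/696]
x' − x̄ = [285/58, -545/232, -289/232] = K·y
y = (KᵀK)⁻¹·Kᵀ·(x' − x̄) = [-11, 3]
z = y + H·x̄ = [-11, 3] + [9, -2] = [-2, 1]

z = [-2, 1]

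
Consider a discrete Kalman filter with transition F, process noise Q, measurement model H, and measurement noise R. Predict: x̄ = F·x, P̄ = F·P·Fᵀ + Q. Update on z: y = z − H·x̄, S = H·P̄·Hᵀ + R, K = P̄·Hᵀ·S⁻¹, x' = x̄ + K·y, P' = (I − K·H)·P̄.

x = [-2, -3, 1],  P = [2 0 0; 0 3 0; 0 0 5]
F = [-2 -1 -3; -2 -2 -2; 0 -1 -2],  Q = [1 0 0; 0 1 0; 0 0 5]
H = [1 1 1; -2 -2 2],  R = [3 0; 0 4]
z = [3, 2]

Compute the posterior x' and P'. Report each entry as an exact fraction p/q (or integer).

x' = [-11712/7531, 1122/443, 12453/7531]
P' = [17887/7531 -806/443 2577/7531; -806/443 999/443 62/443; 2577/7531 62/443 6992/7531]

x̄ = F·x = [4, 8, 1]
P̄ = F·P·Fᵀ + Q = [57 44 33; 44 41 26; 33 26 28]
y = z − H·x̄ = [-10, 24]
S = H·P̄·Hᵀ + R = [335 -316; -316 388]
K = P̄·Hᵀ·S⁻¹ = [2254/7531 -804/7531; 85/443 -131/886; 3541/7531 3361/15062]
x' = x̄ + K·y = [-11712/7531, 1122/443, 12453/7531]
P' = (I − K·H)·P̄ = [17887/7531 -806/443 2577/7531; -806/443 999/443 62/443; 2577/7531 62/443 6992/7531]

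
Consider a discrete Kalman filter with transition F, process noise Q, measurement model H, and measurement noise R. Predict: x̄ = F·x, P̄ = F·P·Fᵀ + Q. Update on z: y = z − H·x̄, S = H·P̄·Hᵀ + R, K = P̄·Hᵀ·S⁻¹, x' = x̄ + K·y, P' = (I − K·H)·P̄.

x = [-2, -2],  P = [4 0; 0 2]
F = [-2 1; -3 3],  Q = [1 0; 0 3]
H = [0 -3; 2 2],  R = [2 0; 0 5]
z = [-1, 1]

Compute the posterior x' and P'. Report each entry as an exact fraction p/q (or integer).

x' = [2762/3417, 223/1139]
P' = [9889/10251 -388/3417; -388/3417 226/1139]

x̄ = F·x = [2, 0]
P̄ = F·P·Fᵀ + Q = [19 30; 30 57]
y = z − H·x̄ = [-1, -3]
S = H·P̄·Hᵀ + R = [515 -522; -522 549]
K = P̄·Hᵀ·S⁻¹ = [194/1139 3490/10251; -339/1139 116/3417]
x' = x̄ + K·y = [2762/3417, 223/1139]
P' = (I − K·H)·P̄ = [9889/10251 -388/3417; -388/3417 226/1139]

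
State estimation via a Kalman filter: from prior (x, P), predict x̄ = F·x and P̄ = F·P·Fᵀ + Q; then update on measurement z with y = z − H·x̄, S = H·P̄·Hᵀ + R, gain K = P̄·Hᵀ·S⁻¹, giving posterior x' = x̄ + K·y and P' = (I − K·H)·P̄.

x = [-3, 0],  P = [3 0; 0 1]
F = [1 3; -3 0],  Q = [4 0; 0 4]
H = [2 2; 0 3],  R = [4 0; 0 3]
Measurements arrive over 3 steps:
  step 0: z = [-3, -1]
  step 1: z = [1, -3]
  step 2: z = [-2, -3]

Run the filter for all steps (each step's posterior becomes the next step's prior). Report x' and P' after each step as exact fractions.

step 0: x' = [-811/684, -341/1368], P' = [419/342 -53/171; -53/171 223/684]
step 1: x' = [165021/190022, -737309/950110], P' = [104462/95011 -25927/95011; -25927/95011 148979/475055]
step 2: x' = [-10407693/43573382, -42391051/43573382], P' = [167575719/152506837 -41547762/152506837; -41547762/152506837 47748557/152506837]

step 0: x̄ = F·x = [-3, 9]
step 0: P̄ = F·P·Fᵀ + Q = [16 -9; -9 31]
step 0: y = z − H·x̄ = [-15, -28]
step 0: S = H·P̄·Hᵀ + R = [120 132; 132 282]
step 0: K = P̄·Hᵀ·S⁻¹ = [313/684 -53/171; 11/1368 223/684]
step 0: x' = x̄ + K·y = [-811/684, -341/1368]
step 0: P' = (I − K·H)·P̄ = [419/342 -53/171; -53/171 223/684]
step 1: x̄ = F·x = [-2645/1368, 811/228]
step 1: P̄ = F·P·Fᵀ + Q = [4309/684 -101/114; -101/114 571/38]
step 1: y = z − H·x̄ = [-1537/684, -1039/76]
step 1: S = H·P̄·Hᵀ + R = [14059/171 1612/19; 1612/19 5253/38]
step 1: K = P̄·Hᵀ·S⁻¹ = [78535/190022 -25927/95011; 9672/475055 148979/475055]
step 1: x' = x̄ + K·y = [165021/190022, -737309/950110]
step 1: P' = (I − K·H)·P̄ = [104462/95011 -25927/95011; -25927/95011 148979/475055]
step 2: x̄ = F·x = [-693411/475055, -495063/190022]
step 2: P̄ = F·P·Fᵀ + Q = [2985531/475055 -80043/95011; -80043/95011 1320202/95011]
step 2: y = z − H·x̄ = [2912027/475055, 915123/190022]
step 2: S = H·P̄·Hᵀ + R = [37044664/475055 7440954/95011; 7440954/95011 12166851/95011]
step 2: K = P̄·Hᵀ·S⁻¹ = [126027957/305013674 -41547762/152506837; 6200795/305013674 47748557/152506837]
step 2: x' = x̄ + K·y = [-10407693/43573382, -42391051/43573382]
step 2: P' = (I − K·H)·P̄ = [167575719/152506837 -41547762/152506837; -41547762/152506837 47748557/152506837]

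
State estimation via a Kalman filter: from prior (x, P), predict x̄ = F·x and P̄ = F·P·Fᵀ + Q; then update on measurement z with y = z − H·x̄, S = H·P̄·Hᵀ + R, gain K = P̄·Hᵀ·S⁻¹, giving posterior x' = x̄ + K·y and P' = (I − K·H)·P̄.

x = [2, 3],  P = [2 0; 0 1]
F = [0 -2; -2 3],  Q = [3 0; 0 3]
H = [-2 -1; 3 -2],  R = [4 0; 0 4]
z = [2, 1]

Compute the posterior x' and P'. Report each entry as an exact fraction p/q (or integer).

x̄ = F·x = [-6, 5]
P̄ = F·P·Fᵀ + Q = [7 -6; -6 20]
y = z − H·x̄ = [-5, 29]
S = H·P̄·Hᵀ + R = [28 -8; -8 219]
K = P̄·Hᵀ·S⁻¹ = [-372/1517 215/1517; -554/1517 -422/1517]
x' = x̄ + K·y = [-1007/1517, -1883/1517]
P' = (I − K·H)·P̄ = [548/1517 392/1517; 392/1517 1432/1517]

x' = [-1007/1517, -1883/1517]
P' = [548/1517 392/1517; 392/1517 1432/1517]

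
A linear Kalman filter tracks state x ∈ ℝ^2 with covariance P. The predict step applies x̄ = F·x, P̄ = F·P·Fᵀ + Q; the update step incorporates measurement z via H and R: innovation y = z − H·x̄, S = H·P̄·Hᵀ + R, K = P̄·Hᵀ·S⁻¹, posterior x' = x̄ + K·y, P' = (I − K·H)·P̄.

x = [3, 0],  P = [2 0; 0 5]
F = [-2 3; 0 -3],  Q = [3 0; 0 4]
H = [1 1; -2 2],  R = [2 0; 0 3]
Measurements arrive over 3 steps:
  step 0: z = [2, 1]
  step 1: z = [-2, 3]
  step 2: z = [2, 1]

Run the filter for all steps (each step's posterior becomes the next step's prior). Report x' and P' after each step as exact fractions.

step 0: x' = [734/2623, 2068/2623], P' = [1649/2623 665/2623; 665/2623 8203/13115]
step 1: x' = [-24207614/16004077, -2857196/16004077], P' = [9457235/16004077 3685703/16004077; 3685703/16004077 9577445/16004077]
step 2: x' = [16801239474/18883382123, 24835129684/18883382123], P' = [11140048333/18883382123 4330589593/18883382123; 4330589593/18883382123 11274469771/18883382123]

step 0: x̄ = F·x = [-6, 0]
step 0: P̄ = F·P·Fᵀ + Q = [56 -45; -45 49]
step 0: y = z − H·x̄ = [8, -11]
step 0: S = H·P̄·Hᵀ + R = [17 -14; -14 783]
step 0: K = P̄·Hᵀ·S⁻¹ = [1157/2623 -656/2623; 5764/13115 3252/13115]
step 0: x' = x̄ + K·y = [734/2623, 2068/2623]
step 0: P' = (I − K·H)·P̄ = [1649/2623 665/2623; 665/2623 8203/13115]
step 1: x̄ = F·x = [4736/2623, -6204/2623]
step 1: P̄ = F·P·Fᵀ + Q = [106252/13115 -53877/13115; -53877/13115 126287/13115]
step 1: y = z − H·x̄ = [-3778/2623, 29749/2623]
step 1: S = H·P̄·Hᵀ + R = [30203/2623 8014/2623; 8014/2623 1400517/13115]
step 1: K = P̄·Hᵀ·S⁻¹ = [6571469/16004077 -3847688/16004077; 6631574/16004077 3927828/16004077]
step 1: x' = x̄ + K·y = [-24207614/16004077, -2857196/16004077]
step 1: P' = (I − K·H)·P̄ = [9457235/16004077 3685703/16004077; 3685703/16004077 9577445/16004077]
step 2: x̄ = F·x = [39843640/16004077, 8571588/16004077]
step 2: P̄ = F·P·Fᵀ + Q = [127809740/16004077 -64082787/16004077; -64082787/16004077 150213313/16004077]
step 2: y = z − H·x̄ = [-16407074/16004077, 78548181/16004077]
step 2: S = H·P̄·Hᵀ + R = [181865633/16004077 44807146/16004077; 44807146/16004077 1672766739/16004077]
step 2: K = P̄·Hᵀ·S⁻¹ = [7735318963/18883382123 -4539639160/18883382123; 7802529682/18883382123 4629253452/18883382123]
step 2: x' = x̄ + K·y = [16801239474/18883382123, 24835129684/18883382123]
step 2: P' = (I − K·H)·P̄ = [11140048333/18883382123 4330589593/18883382123; 4330589593/18883382123 11274469771/18883382123]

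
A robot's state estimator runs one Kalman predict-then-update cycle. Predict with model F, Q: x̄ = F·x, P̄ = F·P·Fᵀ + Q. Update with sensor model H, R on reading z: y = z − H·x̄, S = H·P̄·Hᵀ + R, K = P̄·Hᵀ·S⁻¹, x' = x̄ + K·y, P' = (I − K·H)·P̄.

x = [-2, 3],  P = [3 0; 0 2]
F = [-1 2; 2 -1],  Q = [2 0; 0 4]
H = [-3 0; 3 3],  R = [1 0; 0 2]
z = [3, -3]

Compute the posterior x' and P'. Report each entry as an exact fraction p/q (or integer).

x̄ = F·x = [8, -7]
P̄ = F·P·Fᵀ + Q = [13 -10; -10 18]
y = z − H·x̄ = [27, -6]
S = H·P̄·Hᵀ + R = [118 -27; -27 101]
K = P̄·Hᵀ·S⁻¹ = [-3696/11189 9/11189; 3678/11189 3642/11189]
x' = x̄ + K·y = [-10334/11189, -869/11189]
P' = (I − K·H)·P̄ = [1232/11189 -1226/11189; -1226/11189 3654/11189]

x' = [-10334/11189, -869/11189]
P' = [1232/11189 -1226/11189; -1226/11189 3654/11189]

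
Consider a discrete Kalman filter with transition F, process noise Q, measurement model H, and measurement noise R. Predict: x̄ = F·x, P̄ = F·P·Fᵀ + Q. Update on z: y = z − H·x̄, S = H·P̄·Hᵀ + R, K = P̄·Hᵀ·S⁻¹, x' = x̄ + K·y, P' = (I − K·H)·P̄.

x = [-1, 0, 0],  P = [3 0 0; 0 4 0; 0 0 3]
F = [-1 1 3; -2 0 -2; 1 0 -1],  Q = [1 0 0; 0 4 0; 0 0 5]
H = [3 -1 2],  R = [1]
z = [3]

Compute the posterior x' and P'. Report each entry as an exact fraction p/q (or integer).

x' = [172/79, 94/79, -93/79]
P' = [2411/316 540/79 -1245/158; 540/79 1188/79 -224/79; -1245/158 -224/79 820/79]

x̄ = F·x = [1, 2, -1]
P̄ = F·P·Fᵀ + Q = [35 -12 -12; -12 28 0; -12 0 11]
y = z − H·x̄ = [4]
S = H·P̄·Hᵀ + R = [316]
K = P̄·Hᵀ·S⁻¹ = [93/316; -16/79; -7/158]
x' = x̄ + K·y = [172/79, 94/79, -93/79]
P' = (I − K·H)·P̄ = [2411/316 540/79 -1245/158; 540/79 1188/79 -224/79; -1245/158 -224/79 820/79]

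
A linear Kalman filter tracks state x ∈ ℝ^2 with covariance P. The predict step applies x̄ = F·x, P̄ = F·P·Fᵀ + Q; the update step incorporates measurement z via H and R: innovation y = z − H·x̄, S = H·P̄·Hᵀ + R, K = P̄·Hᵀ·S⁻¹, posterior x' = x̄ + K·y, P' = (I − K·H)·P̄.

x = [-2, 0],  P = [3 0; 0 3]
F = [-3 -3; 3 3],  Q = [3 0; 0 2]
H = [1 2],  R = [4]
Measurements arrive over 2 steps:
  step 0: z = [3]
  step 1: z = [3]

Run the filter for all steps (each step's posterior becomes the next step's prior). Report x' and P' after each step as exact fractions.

step 0: x' = [-15/23, 36/23], P' = [444/23 -256/23; -256/23 500/69]
step 1: x' = [-399/137, 1211/411], P' = [2460/137 -1412/137; -1412/137 8314/1233]

step 0: x̄ = F·x = [6, -6]
step 0: P̄ = F·P·Fᵀ + Q = [57 -54; -54 56]
step 0: y = z − H·x̄ = [9]
step 0: S = H·P̄·Hᵀ + R = [69]
step 0: K = P̄·Hᵀ·S⁻¹ = [-17/23; 58/69]
step 0: x' = x̄ + K·y = [-15/23, 36/23]
step 0: P' = (I − K·H)·P̄ = [444/23 -256/23; -256/23 500/69]
step 1: x̄ = F·x = [-63/23, 63/23]
step 1: P̄ = F·P·Fᵀ + Q = [957/23 -888/23; -888/23 934/23]
step 1: y = z − H·x̄ = [6/23]
step 1: S = H·P̄·Hᵀ + R = [1233/23]
step 1: K = P̄·Hᵀ·S⁻¹ = [-91/137; 980/1233]
step 1: x' = x̄ + K·y = [-399/137, 1211/411]
step 1: P' = (I − K·H)·P̄ = [2460/137 -1412/137; -1412/137 8314/1233]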